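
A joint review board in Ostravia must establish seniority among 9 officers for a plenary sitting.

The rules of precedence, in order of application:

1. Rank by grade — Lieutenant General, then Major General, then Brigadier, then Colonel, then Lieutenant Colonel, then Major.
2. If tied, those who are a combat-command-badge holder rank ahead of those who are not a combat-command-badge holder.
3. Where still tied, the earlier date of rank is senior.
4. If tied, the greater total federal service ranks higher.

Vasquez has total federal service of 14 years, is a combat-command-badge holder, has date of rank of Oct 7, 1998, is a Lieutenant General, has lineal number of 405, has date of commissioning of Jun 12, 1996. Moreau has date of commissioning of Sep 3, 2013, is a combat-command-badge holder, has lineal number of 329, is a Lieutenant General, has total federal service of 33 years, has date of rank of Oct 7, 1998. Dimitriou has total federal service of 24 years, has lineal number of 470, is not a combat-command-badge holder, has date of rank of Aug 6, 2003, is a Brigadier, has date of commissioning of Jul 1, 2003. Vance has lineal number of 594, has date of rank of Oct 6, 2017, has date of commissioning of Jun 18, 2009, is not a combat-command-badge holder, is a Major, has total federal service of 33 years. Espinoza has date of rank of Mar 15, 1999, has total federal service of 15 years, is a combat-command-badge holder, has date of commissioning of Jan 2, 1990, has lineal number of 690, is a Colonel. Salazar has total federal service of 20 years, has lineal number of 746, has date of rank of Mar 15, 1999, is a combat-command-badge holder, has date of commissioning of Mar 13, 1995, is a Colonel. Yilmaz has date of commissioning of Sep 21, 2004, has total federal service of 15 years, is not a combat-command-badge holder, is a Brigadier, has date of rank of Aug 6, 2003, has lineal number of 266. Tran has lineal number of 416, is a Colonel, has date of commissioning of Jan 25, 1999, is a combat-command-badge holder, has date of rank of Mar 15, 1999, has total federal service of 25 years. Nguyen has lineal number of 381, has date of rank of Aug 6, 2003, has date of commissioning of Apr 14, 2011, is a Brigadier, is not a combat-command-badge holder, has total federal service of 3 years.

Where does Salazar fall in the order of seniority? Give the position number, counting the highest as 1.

By grade: Moreau and Vasquez (Lieutenant General); then Dimitriou, Yilmaz and Nguyen (Brigadier); then Tran, Salazar and Espinoza (Colonel); then Vance (Major).
Moreau and Vasquez are each a combat-command-badge holder, so the next rule applies.
Moreau and Vasquez both have date of rank Oct 7, 1998, so the next rule applies.
Among Moreau and Vasquez, by total federal service (higher first): Moreau (33 years) before Vasquez (14 years).
Dimitriou, Yilmaz and Nguyen are each not a combat-command-badge holder, so the next rule applies.
Dimitriou, Yilmaz and Nguyen all have date of rank Aug 6, 2003, so the next rule applies.
Among Dimitriou, Yilmaz and Nguyen, by total federal service (higher first): Dimitriou (24 years) before Yilmaz (15 years) before Nguyen (3 years).
Tran, Salazar and Espinoza are each a combat-command-badge holder, so the next rule applies.
Tran, Salazar and Espinoza all have date of rank Mar 15, 1999, so the next rule applies.
Among Tran, Salazar and Espinoza, by total federal service (higher first): Tran (25 years) before Salazar (20 years) before Espinoza (15 years).
Order: Moreau, Vasquez, Dimitriou, Yilmaz, Nguyen, Tran, Salazar, Espinoza, Vance. So position 7.

7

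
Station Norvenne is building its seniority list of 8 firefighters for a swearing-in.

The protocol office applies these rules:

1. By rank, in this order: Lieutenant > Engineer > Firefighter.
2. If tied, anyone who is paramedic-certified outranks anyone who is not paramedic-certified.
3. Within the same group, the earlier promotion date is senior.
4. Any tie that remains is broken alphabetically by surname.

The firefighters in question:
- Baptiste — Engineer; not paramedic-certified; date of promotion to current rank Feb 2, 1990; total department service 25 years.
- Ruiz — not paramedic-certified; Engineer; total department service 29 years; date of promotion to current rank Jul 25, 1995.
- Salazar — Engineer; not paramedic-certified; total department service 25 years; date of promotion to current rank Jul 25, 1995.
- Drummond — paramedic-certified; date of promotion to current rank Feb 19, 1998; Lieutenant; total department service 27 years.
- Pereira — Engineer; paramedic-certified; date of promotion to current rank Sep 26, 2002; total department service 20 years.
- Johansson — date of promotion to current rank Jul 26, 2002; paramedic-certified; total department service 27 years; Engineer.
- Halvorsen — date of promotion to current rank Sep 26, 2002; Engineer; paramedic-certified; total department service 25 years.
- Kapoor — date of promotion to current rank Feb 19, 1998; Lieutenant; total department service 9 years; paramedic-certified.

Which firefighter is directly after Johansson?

By rank: Drummond and Kapoor (Lieutenant); then Johansson, Halvorsen, Pereira, Baptiste, Ruiz and Salazar (Engineer).
Drummond and Kapoor are each paramedic-certified, so the next rule applies.
Drummond and Kapoor both have date of promotion to current rank Feb 19, 1998, so the next rule applies.
Among Drummond and Kapoor, alphabetically by surname: Drummond before Kapoor.
Among Johansson, Halvorsen, Pereira, Baptiste, Ruiz and Salazar, paramedic-certified before not paramedic-certified: Johansson, Halvorsen and Pereira (paramedic-certified) before Baptiste, Ruiz and Salazar (not paramedic-certified).
Among Johansson, Halvorsen and Pereira, by date of promotion to current rank (earlier first): Johansson (Jul 26, 2002) before Halvorsen and Pereira (Sep 26, 2002).
Among Halvorsen and Pereira, alphabetically by surname: Halvorsen before Pereira.
Among Baptiste, Ruiz and Salazar, by date of promotion to current rank (earlier first): Baptiste (Feb 2, 1990) before Ruiz and Salazar (Jul 25, 1995).
Among Ruiz and Salazar, alphabetically by surname: Ruiz before Salazar.
Order: Drummond, Kapoor, Johansson, Halvorsen, Pereira, Baptiste, Ruiz, Salazar.

Halvorsen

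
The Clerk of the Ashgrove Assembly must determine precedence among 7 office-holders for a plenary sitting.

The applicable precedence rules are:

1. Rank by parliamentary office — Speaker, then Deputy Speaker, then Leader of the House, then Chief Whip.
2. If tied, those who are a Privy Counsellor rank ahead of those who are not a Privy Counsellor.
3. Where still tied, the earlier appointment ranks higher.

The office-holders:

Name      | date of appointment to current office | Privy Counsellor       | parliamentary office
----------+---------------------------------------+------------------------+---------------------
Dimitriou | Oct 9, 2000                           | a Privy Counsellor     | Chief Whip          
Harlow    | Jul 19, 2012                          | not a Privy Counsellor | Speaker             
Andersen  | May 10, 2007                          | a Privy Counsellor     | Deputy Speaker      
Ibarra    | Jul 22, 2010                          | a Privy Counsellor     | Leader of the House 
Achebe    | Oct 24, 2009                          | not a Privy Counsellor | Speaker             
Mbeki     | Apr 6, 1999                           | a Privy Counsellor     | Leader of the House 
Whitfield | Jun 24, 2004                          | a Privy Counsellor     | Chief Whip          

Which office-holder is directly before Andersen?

By parliamentary office: Achebe and Harlow (Speaker); then Andersen (Deputy Speaker); then Mbeki and Ibarra (Leader of the House); then Dimitriou and Whitfield (Chief Whip).
Achebe and Harlow are each not a Privy Counsellor, so the next rule applies.
Among Achebe and Harlow, by date of appointment to current office (earlier first): Achebe (Oct 24, 2009) before Harlow (Jul 19, 2012).
Mbeki and Ibarra are each a Privy Counsellor, so the next rule applies.
Among Mbeki and Ibarra, by date of appointment to current office (earlier first): Mbeki (Apr 6, 1999) before Ibarra (Jul 22, 2010).
Dimitriou and Whitfield are each a Privy Counsellor, so the next rule applies.
Among Dimitriou and Whitfield, by date of appointment to current office (earlier first): Dimitriou (Oct 9, 2000) before Whitfield (Jun 24, 2004).
Order: Achebe, Harlow, Andersen, Mbeki, Ibarra, Dimitriou, Whitfield.

Harlow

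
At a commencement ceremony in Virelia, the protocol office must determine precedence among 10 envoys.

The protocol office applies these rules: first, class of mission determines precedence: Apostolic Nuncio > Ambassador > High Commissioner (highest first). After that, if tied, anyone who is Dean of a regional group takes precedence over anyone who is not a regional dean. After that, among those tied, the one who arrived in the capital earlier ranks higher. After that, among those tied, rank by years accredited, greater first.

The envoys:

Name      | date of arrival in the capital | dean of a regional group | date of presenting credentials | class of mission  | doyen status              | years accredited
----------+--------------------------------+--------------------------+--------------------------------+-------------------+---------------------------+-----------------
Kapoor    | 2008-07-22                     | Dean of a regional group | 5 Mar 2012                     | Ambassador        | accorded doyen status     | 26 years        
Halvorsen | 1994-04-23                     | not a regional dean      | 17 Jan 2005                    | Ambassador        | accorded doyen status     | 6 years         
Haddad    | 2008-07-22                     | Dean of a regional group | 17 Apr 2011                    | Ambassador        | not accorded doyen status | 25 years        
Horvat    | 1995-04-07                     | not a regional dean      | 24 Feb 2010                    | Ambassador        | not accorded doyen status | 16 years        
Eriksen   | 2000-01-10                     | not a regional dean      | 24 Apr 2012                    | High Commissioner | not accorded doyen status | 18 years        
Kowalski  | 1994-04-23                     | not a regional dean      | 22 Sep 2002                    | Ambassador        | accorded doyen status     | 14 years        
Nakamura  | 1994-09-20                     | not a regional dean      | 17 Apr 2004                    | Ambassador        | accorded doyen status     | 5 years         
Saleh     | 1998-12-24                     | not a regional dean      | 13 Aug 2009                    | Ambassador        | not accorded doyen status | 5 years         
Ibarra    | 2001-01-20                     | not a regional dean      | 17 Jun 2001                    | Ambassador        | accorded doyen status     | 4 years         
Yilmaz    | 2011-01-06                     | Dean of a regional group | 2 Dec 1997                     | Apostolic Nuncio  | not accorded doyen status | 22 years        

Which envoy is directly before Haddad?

By class of mission: Yilmaz (Apostolic Nuncio); then Kapoor, Haddad, Kowalski, Halvorsen, Nakamura, Horvat, Saleh and Ibarra (Ambassador); then Eriksen (High Commissioner).
Among Kapoor, Haddad, Kowalski, Halvorsen, Nakamura, Horvat, Saleh and Ibarra, Dean of a regional group before not a regional dean: Kapoor and Haddad (Dean of a regional group) before Kowalski, Halvorsen, Nakamura, Horvat, Saleh and Ibarra (not a regional dean).
Kapoor and Haddad both have date of arrival in the capital 2008-07-22, so the next rule applies.
Among Kapoor and Haddad, by years accredited (higher first): Kapoor (26 years) before Haddad (25 years).
Among Kowalski, Halvorsen, Nakamura, Horvat, Saleh and Ibarra, by date of arrival in the capital (earlier first): Kowalski and Halvorsen (1994-04-23) before Nakamura (1994-09-20) before Horvat (1995-04-07) before Saleh (1998-12-24) before Ibarra (2001-01-20).
Among Kowalski and Halvorsen, by years accredited (higher first): Kowalski (14 years) before Halvorsen (6 years).
Order: Yilmaz, Kapoor, Haddad, Kowalski, Halvorsen, Nakamura, Horvat, Saleh, Ibarra, Eriksen.

Kapoor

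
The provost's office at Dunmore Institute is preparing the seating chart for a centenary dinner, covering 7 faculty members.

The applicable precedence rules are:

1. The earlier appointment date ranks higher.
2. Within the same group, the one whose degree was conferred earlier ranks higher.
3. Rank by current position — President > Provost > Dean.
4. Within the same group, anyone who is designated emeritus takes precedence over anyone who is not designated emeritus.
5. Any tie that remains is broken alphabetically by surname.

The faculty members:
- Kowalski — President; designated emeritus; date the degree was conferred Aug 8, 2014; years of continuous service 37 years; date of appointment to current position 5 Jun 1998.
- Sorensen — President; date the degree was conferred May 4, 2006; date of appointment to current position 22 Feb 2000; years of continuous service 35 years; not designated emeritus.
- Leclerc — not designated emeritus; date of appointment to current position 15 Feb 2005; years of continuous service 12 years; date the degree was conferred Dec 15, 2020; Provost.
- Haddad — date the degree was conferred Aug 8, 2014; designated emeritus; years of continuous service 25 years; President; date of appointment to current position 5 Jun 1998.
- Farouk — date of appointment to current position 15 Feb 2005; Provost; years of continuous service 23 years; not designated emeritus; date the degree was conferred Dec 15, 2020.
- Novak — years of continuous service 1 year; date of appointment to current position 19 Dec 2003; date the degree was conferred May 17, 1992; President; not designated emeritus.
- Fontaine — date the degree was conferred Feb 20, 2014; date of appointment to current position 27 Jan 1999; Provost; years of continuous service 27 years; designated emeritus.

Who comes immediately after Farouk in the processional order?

Leclerc

By date of appointment to current position (earlier first): Haddad and Kowalski (both 5 Jun 1998); then Fontaine (27 Jan 1999); then Sorensen (22 Feb 2000); then Novak (19 Dec 2003); then Farouk and Leclerc (both 15 Feb 2005).
Haddad and Kowalski both have date the degree was conferred Aug 8, 2014, so the next rule applies.
Haddad and Kowalski are each President, so the next rule applies.
Haddad and Kowalski are each designated emeritus, so the next rule applies.
Among Haddad and Kowalski, alphabetically by surname: Haddad before Kowalski.
Farouk and Leclerc both have date the degree was conferred Dec 15, 2020, so the next rule applies.
Farouk and Leclerc are each Provost, so the next rule applies.
Farouk and Leclerc are each not designated emeritus, so the next rule applies.
Among Farouk and Leclerc, alphabetically by surname: Farouk before Leclerc.
Order: Haddad, Kowalski, Fontaine, Sorensen, Novak, Farouk, Leclerc.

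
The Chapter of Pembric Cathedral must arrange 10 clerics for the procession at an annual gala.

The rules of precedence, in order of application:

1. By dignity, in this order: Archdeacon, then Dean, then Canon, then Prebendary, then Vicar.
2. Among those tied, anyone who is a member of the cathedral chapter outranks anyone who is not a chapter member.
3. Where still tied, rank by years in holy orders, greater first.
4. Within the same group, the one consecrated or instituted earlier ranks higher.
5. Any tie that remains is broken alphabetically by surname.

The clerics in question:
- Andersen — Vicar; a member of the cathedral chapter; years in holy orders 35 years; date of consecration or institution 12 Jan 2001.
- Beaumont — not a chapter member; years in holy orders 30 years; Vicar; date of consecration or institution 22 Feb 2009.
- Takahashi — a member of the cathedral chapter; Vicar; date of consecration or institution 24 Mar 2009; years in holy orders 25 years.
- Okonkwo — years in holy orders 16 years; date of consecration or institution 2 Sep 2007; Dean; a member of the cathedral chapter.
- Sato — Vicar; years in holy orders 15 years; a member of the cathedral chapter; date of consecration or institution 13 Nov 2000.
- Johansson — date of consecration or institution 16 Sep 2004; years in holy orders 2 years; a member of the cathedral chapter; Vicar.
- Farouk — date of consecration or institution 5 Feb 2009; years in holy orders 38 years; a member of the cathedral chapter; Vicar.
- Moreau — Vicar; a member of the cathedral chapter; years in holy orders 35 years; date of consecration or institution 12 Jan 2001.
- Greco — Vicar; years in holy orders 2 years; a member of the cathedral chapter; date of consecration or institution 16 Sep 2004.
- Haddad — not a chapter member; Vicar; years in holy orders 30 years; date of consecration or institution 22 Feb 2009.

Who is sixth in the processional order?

By dignity: Okonkwo (Dean); then Farouk, Andersen, Moreau, Takahashi, Sato, Greco, Johansson, Beaumont and Haddad (Vicar).
Among Farouk, Andersen, Moreau, Takahashi, Sato, Greco, Johansson, Beaumont and Haddad, a member of the cathedral chapter before not a chapter member: Farouk, Andersen, Moreau, Takahashi, Sato, Greco and Johansson (a member of the cathedral chapter) before Beaumont and Haddad (not a chapter member).
Among Farouk, Andersen, Moreau, Takahashi, Sato, Greco and Johansson, by years in holy orders (higher first): Farouk (38 years) before Andersen and Moreau (35 years) before Takahashi (25 years) before Sato (15 years) before Greco and Johansson (2 years).
Andersen and Moreau both have date of consecration or institution 12 Jan 2001, so the next rule applies.
Among Andersen and Moreau, alphabetically by surname: Andersen before Moreau.
Greco and Johansson both have date of consecration or institution 16 Sep 2004, so the next rule applies.
Among Greco and Johansson, alphabetically by surname: Greco before Johansson.
Beaumont and Haddad both have years in holy orders 30 years, so the next rule applies.
Beaumont and Haddad both have date of consecration or institution 22 Feb 2009, so the next rule applies.
Among Beaumont and Haddad, alphabetically by surname: Beaumont before Haddad.
Order: Okonkwo, Farouk, Andersen, Moreau, Takahashi, Sato, Greco, Johansson, Beaumont, Haddad.

Sato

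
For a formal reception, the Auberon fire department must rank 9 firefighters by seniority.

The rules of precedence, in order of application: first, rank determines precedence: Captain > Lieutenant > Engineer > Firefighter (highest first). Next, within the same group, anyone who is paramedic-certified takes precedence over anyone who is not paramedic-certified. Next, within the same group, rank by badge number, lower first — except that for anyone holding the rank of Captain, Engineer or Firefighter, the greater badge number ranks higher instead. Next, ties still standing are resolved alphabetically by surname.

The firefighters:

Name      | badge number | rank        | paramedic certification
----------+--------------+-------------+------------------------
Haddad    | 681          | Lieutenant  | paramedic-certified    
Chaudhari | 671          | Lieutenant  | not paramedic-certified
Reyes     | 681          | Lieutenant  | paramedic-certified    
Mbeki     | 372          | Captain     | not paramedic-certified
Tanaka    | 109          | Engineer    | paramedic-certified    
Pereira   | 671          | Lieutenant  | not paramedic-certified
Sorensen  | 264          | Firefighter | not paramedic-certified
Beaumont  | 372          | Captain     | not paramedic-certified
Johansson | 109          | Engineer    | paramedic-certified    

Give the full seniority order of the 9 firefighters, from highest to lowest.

Beaumont, Mbeki, Haddad, Reyes, Chaudhari, Pereira, Johansson, Tanaka, Sorensen

By rank: Beaumont and Mbeki (Captain); then Haddad, Reyes, Chaudhari and Pereira (Lieutenant); then Johansson and Tanaka (Engineer); then Sorensen (Firefighter).
Beaumont and Mbeki are each not paramedic-certified, so the next rule applies.
Beaumont and Mbeki both have badge number 372, so the next rule applies.
Among Beaumont and Mbeki, alphabetically by surname: Beaumont before Mbeki.
Among Haddad, Reyes, Chaudhari and Pereira, paramedic-certified before not paramedic-certified: Haddad and Reyes (paramedic-certified) before Chaudhari and Pereira (not paramedic-certified).
Haddad and Reyes both have badge number 681, so the next rule applies.
Among Haddad and Reyes, alphabetically by surname: Haddad before Reyes.
Chaudhari and Pereira both have badge number 671, so the next rule applies.
Among Chaudhari and Pereira, alphabetically by surname: Chaudhari before Pereira.
Johansson and Tanaka are each paramedic-certified, so the next rule applies.
Johansson and Tanaka both have badge number 109, so the next rule applies.
Among Johansson and Tanaka, alphabetically by surname: Johansson before Tanaka.
Full order: Beaumont, Mbeki, Haddad, Reyes, Chaudhari, Pereira, Johansson, Tanaka, Sorensen.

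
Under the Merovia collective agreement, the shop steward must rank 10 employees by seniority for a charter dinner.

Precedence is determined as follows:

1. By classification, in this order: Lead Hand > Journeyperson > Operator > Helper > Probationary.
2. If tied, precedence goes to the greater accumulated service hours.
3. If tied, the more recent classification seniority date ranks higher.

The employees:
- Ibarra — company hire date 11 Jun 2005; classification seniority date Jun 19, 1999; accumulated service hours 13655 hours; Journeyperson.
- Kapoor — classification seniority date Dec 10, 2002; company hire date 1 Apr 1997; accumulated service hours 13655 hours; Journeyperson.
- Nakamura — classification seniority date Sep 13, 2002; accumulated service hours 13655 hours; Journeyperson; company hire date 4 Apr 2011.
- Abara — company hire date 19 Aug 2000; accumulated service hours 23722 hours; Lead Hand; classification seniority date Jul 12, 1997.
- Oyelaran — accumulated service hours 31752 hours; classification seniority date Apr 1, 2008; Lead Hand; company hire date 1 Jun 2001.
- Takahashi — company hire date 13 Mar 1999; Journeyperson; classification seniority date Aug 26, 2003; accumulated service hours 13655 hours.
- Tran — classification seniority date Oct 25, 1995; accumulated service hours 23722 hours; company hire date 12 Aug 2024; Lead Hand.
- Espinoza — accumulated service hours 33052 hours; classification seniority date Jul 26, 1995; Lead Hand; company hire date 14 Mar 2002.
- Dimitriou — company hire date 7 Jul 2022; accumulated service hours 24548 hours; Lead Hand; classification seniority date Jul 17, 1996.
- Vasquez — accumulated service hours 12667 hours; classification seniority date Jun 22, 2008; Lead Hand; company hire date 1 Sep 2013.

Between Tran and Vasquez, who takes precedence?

Tran

By classification: Espinoza, Oyelaran, Dimitriou, Abara, Tran and Vasquez (Lead Hand); then Takahashi, Kapoor, Nakamura and Ibarra (Journeyperson).
Among Espinoza, Oyelaran, Dimitriou, Abara, Tran and Vasquez, by accumulated service hours (higher first): Espinoza (33052 hours) before Oyelaran (31752 hours) before Dimitriou (24548 hours) before Abara and Tran (23722 hours) before Vasquez (12667 hours).
Among Abara and Tran, by classification seniority date (later first): Abara (Jul 12, 1997) before Tran (Oct 25, 1995).
Takahashi, Kapoor, Nakamura and Ibarra all have accumulated service hours 13655 hours, so the next rule applies.
Among Takahashi, Kapoor, Nakamura and Ibarra, by classification seniority date (later first): Takahashi (Aug 26, 2003) before Kapoor (Dec 10, 2002) before Nakamura (Sep 13, 2002) before Ibarra (Jun 19, 1999).
So Tran takes precedence.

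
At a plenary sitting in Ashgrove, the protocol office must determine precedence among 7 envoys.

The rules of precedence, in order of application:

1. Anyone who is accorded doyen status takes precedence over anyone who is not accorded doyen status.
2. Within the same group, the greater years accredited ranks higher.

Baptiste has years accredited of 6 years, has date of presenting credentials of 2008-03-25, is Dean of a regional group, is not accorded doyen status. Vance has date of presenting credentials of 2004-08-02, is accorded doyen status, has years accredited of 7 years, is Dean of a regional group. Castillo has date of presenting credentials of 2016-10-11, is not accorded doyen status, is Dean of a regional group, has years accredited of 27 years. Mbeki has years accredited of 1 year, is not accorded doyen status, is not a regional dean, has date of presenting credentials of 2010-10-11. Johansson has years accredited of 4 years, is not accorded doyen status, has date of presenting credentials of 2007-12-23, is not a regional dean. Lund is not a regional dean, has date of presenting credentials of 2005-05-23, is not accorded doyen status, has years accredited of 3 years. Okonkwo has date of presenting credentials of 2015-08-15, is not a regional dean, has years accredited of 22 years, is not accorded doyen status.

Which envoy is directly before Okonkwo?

By the first rule: Vance (accorded doyen status); then Castillo, Okonkwo, Baptiste, Johansson, Lund and Mbeki (each not accorded doyen status).
Among Castillo, Okonkwo, Baptiste, Johansson, Lund and Mbeki, by years accredited (higher first): Castillo (27 years) before Okonkwo (22 years) before Baptiste (6 years) before Johansson (4 years) before Lund (3 years) before Mbeki (1 year).
Order: Vance, Castillo, Okonkwo, Baptiste, Johansson, Lund, Mbeki.

Castillo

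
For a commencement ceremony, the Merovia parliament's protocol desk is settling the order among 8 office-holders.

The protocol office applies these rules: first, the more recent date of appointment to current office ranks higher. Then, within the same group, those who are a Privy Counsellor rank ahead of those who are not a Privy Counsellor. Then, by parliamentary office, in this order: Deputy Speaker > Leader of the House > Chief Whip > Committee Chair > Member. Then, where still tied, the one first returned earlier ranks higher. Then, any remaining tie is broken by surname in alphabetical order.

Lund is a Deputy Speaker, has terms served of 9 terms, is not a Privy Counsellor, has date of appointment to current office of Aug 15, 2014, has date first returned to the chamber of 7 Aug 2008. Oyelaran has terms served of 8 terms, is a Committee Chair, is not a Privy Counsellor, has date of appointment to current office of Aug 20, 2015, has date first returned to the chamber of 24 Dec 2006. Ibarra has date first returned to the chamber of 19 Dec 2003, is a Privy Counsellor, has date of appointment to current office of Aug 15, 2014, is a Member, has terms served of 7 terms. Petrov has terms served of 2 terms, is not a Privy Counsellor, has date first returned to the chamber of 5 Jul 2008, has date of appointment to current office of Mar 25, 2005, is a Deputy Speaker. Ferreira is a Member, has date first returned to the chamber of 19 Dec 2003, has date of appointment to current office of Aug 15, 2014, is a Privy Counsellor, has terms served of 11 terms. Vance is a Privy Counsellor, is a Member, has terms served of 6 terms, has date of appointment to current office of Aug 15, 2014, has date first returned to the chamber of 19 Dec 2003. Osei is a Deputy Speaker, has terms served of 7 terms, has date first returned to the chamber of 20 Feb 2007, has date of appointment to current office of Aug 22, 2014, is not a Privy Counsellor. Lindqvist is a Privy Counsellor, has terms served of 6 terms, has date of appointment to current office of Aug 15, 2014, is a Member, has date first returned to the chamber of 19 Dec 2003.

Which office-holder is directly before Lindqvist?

Ibarra

By date of appointment to current office (later first): Oyelaran (Aug 20, 2015); then Osei (Aug 22, 2014); then Ferreira, Ibarra, Lindqvist, Vance and Lund (each Aug 15, 2014); then Petrov (Mar 25, 2005).
Among Ferreira, Ibarra, Lindqvist, Vance and Lund, a Privy Counsellor before not a Privy Counsellor: Ferreira, Ibarra, Lindqvist and Vance (a Privy Counsellor) before Lund (not a Privy Counsellor).
Ferreira, Ibarra, Lindqvist and Vance are each Member, so the next rule applies.
Ferreira, Ibarra, Lindqvist and Vance all have date first returned to the chamber 19 Dec 2003, so the next rule applies.
Among Ferreira, Ibarra, Lindqvist and Vance, alphabetically by surname: Ferreira before Ibarra before Lindqvist before Vance.
Order: Oyelaran, Osei, Ferreira, Ibarra, Lindqvist, Vance, Lund, Petrov.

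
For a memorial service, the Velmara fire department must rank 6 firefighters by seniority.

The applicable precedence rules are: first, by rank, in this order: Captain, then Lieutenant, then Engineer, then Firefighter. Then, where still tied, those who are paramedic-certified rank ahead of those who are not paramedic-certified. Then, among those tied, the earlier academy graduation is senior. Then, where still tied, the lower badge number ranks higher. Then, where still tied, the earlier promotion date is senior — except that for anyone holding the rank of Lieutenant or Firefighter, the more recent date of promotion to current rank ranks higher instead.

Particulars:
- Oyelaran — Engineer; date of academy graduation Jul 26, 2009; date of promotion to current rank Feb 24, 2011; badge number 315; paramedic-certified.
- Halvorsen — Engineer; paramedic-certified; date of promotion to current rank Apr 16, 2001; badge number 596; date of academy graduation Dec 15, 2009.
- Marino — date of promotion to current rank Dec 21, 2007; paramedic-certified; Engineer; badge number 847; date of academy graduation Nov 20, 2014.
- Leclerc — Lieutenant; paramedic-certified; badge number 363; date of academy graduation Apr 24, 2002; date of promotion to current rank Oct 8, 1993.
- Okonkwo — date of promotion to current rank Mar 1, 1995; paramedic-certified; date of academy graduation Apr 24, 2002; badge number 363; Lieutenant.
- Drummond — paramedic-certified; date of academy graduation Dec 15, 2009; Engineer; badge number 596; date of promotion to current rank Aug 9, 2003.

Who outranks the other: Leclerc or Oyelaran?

By rank: Okonkwo and Leclerc (Lieutenant); then Oyelaran, Halvorsen, Drummond and Marino (Engineer).
Okonkwo and Leclerc are each paramedic-certified, so the next rule applies.
Okonkwo and Leclerc both have date of academy graduation Apr 24, 2002, so the next rule applies.
Okonkwo and Leclerc both have badge number 363, so the next rule applies.
Among Okonkwo and Leclerc, by date of promotion to current rank (later first) (reversed rule for this group): Okonkwo (Mar 1, 1995) before Leclerc (Oct 8, 1993).
Oyelaran, Halvorsen, Drummond and Marino are each paramedic-certified, so the next rule applies.
Among Oyelaran, Halvorsen, Drummond and Marino, by date of academy graduation (earlier first): Oyelaran (Jul 26, 2009) before Halvorsen and Drummond (Dec 15, 2009) before Marino (Nov 20, 2014).
Halvorsen and Drummond both have badge number 596, so the next rule applies.
Among Halvorsen and Drummond, by date of promotion to current rank (earlier first): Halvorsen (Apr 16, 2001) before Drummond (Aug 9, 2003).
So Leclerc takes precedence.

Leclerc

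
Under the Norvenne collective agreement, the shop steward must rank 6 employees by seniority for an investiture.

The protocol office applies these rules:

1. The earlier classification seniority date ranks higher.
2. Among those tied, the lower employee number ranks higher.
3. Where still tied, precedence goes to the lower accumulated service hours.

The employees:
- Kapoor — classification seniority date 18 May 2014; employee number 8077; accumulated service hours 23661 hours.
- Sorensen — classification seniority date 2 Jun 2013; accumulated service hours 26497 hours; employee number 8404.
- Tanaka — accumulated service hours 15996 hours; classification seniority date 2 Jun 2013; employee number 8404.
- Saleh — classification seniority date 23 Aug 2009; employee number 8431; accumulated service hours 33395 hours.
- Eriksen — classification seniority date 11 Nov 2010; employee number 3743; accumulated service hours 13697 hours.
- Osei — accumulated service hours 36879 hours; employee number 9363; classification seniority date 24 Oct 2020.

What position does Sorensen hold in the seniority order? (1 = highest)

By classification seniority date (earlier first): Saleh (23 Aug 2009); then Eriksen (11 Nov 2010); then Tanaka and Sorensen (both 2 Jun 2013); then Kapoor (18 May 2014); then Osei (24 Oct 2020).
Tanaka and Sorensen both have employee number 8404, so the next rule applies.
Among Tanaka and Sorensen, by accumulated service hours (lower first): Tanaka (15996 hours) before Sorensen (26497 hours).
Order: Saleh, Eriksen, Tanaka, Sorensen, Kapoor, Osei. So position 4.

4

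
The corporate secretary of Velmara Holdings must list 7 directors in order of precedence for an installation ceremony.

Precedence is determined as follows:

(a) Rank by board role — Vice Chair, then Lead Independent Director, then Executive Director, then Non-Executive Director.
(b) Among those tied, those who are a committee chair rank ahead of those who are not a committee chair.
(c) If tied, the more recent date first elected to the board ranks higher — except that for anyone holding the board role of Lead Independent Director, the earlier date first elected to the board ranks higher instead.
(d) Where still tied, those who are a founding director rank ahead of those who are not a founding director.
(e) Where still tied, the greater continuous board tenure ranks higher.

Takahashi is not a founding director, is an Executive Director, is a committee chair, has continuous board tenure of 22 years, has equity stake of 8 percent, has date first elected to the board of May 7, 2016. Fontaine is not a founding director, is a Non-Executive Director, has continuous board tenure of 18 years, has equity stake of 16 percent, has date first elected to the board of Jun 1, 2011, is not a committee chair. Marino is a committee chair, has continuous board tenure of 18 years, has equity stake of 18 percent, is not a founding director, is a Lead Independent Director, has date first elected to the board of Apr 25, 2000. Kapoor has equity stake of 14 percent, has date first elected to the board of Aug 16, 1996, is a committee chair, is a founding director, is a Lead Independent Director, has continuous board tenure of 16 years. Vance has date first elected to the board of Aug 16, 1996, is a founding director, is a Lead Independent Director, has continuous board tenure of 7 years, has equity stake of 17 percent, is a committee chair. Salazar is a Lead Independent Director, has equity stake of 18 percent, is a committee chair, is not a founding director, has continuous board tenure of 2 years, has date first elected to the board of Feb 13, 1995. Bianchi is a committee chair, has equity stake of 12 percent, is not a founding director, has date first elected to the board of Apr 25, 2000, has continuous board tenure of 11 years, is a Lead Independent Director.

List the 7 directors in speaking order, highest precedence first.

By board role: Salazar, Kapoor, Vance, Marino and Bianchi (Lead Independent Director); then Takahashi (Executive Director); then Fontaine (Non-Executive Director).
Salazar, Kapoor, Vance, Marino and Bianchi are each a committee chair, so the next rule applies.
Among Salazar, Kapoor, Vance, Marino and Bianchi, by date first elected to the board (earlier first) (reversed rule for this group): Salazar (Feb 13, 1995) before Kapoor and Vance (Aug 16, 1996) before Marino and Bianchi (Apr 25, 2000).
Kapoor and Vance are each a founding director, so the next rule applies.
Among Kapoor and Vance, by continuous board tenure (higher first): Kapoor (16 years) before Vance (7 years).
Marino and Bianchi are each not a founding director, so the next rule applies.
Among Marino and Bianchi, by continuous board tenure (higher first): Marino (18 years) before Bianchi (11 years).
Full order: Salazar, Kapoor, Vance, Marino, Bianchi, Takahashi, Fontaine.

Salazar, Kapoor, Vance, Marino, Bianchi, Takahashi, Fontaine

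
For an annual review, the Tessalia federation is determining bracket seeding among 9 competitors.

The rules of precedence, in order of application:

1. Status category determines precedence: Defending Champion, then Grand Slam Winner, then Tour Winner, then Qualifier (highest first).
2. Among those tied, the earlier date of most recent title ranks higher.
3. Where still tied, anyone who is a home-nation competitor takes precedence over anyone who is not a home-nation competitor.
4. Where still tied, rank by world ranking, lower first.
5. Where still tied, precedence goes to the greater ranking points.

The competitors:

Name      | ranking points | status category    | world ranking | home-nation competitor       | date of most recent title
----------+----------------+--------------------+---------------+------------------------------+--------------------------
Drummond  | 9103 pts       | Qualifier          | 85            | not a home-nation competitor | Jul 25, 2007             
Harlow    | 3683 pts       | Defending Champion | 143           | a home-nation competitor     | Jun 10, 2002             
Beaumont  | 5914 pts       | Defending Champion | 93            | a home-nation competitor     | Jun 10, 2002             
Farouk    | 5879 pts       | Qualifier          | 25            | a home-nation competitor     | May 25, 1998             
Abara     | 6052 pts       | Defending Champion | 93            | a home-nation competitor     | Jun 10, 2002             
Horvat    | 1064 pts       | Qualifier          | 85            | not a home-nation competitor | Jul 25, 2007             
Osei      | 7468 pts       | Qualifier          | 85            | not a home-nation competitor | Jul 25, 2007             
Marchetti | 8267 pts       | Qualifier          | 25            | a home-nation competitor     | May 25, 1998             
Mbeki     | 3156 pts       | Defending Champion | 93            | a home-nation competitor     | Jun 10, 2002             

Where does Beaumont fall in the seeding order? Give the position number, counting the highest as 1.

2

By status category: Abara, Beaumont, Mbeki and Harlow (Defending Champion); then Marchetti, Farouk, Drummond, Osei and Horvat (Qualifier).
Abara, Beaumont, Mbeki and Harlow all have date of most recent title Jun 10, 2002, so the next rule applies.
Abara, Beaumont, Mbeki and Harlow are each a home-nation competitor, so the next rule applies.
Among Abara, Beaumont, Mbeki and Harlow, by world ranking (lower first): Abara, Beaumont and Mbeki (93) before Harlow (143).
Among Abara, Beaumont and Mbeki, by ranking points (higher first): Abara (6052 pts) before Beaumont (5914 pts) before Mbeki (3156 pts).
Among Marchetti, Farouk, Drummond, Osei and Horvat, by date of most recent title (earlier first): Marchetti and Farouk (May 25, 1998) before Drummond, Osei and Horvat (Jul 25, 2007).
Marchetti and Farouk are each a home-nation competitor, so the next rule applies.
Marchetti and Farouk both have world ranking 25, so the next rule applies.
Among Marchetti and Farouk, by ranking points (higher first): Marchetti (8267 pts) before Farouk (5879 pts).
Drummond, Osei and Horvat are each not a home-nation competitor, so the next rule applies.
Drummond, Osei and Horvat all have world ranking 85, so the next rule applies.
Among Drummond, Osei and Horvat, by ranking points (higher first): Drummond (9103 pts) before Osei (7468 pts) before Horvat (1064 pts).
Order: Abara, Beaumont, Mbeki, Harlow, Marchetti, Farouk, Drummond, Osei, Horvat. So position 2.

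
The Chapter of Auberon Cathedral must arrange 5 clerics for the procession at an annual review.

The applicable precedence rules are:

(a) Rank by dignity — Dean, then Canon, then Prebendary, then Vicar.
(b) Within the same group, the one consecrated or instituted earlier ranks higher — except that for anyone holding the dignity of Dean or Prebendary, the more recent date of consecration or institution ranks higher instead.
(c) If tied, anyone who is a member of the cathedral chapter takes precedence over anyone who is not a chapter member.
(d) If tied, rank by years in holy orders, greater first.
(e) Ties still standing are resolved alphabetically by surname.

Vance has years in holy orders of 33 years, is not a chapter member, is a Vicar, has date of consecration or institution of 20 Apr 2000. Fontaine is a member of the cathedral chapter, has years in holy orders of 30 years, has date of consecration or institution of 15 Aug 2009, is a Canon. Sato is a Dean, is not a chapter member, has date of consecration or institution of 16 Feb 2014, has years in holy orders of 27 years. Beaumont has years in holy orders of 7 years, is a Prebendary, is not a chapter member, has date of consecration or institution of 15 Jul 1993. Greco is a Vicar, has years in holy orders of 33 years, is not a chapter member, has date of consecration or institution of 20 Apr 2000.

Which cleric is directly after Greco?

Vance

By dignity: Sato (Dean); then Fontaine (Canon); then Beaumont (Prebendary); then Greco and Vance (Vicar).
Greco and Vance both have date of consecration or institution 20 Apr 2000, so the next rule applies.
Greco and Vance are each not a chapter member, so the next rule applies.
Greco and Vance both have years in holy orders 33 years, so the next rule applies.
Among Greco and Vance, alphabetically by surname: Greco before Vance.
Order: Sato, Fontaine, Beaumont, Greco, Vance.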